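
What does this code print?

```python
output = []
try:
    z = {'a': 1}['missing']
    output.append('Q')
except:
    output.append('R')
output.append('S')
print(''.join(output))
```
RS

Exception raised in try, caught by bare except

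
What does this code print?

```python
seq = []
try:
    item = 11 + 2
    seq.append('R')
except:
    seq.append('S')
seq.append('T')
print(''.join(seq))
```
RT

No exception, try block completes normally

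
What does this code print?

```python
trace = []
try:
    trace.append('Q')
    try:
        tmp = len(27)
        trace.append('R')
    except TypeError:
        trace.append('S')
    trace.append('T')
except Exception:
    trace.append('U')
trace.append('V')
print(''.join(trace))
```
QSTV

Inner exception caught by inner handler, outer continues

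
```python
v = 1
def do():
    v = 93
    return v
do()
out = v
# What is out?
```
1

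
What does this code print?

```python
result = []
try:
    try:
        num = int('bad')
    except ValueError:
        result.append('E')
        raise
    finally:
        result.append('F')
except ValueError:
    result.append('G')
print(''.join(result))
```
EFG

finally runs before re-raised exception propagates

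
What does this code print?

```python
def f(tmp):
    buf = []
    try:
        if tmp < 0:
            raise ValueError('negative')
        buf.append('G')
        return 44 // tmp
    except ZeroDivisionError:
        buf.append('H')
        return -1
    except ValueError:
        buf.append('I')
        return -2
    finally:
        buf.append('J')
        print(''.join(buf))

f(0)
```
GHJ

tmp=0 causes ZeroDivisionError, caught, finally prints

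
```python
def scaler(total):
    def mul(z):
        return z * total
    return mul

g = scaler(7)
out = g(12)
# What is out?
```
84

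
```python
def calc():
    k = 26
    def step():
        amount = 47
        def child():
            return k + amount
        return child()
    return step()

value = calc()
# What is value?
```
73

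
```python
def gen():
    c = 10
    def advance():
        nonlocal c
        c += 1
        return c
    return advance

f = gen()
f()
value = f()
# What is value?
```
12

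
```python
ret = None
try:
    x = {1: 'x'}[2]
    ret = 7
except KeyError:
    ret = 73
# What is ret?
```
73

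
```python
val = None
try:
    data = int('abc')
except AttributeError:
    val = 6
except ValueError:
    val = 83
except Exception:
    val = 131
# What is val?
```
83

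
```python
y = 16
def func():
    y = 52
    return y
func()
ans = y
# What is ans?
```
16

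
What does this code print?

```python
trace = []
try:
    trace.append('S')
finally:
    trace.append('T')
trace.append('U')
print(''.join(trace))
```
STU

try/finally without except, no exception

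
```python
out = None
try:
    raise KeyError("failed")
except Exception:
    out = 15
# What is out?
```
15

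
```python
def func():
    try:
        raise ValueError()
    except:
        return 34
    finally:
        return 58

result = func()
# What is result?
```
58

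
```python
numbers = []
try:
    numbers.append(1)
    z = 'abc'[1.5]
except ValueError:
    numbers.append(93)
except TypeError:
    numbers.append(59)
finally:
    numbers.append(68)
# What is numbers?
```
[1, 59, 68]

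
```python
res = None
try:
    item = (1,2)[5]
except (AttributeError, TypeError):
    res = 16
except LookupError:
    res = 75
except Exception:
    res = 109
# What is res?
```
75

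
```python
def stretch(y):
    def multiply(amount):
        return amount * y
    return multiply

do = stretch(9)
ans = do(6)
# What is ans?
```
54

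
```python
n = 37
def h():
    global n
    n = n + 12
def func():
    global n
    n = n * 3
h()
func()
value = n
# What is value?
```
147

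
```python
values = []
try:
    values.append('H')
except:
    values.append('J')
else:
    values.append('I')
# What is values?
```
['H', 'I']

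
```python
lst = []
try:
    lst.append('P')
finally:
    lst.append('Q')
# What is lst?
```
['P', 'Q']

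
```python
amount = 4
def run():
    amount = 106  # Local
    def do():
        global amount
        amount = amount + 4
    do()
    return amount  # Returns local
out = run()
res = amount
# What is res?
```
8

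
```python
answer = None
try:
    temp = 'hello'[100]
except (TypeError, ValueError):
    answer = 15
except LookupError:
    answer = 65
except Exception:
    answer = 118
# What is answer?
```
65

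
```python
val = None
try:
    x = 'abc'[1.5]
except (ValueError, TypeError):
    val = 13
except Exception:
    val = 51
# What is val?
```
13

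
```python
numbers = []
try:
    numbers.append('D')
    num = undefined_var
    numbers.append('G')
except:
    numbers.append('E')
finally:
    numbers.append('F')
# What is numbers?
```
['D', 'E', 'F']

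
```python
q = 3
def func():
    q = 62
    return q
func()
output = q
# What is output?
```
3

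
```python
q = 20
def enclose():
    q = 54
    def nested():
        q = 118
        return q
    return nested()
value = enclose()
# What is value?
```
118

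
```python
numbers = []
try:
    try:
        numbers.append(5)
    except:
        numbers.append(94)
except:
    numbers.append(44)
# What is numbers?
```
[5]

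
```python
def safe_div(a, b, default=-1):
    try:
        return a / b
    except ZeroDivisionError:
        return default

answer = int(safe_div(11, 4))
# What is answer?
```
2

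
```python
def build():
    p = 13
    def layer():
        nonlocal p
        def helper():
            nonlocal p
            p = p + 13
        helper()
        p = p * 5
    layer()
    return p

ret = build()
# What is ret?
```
130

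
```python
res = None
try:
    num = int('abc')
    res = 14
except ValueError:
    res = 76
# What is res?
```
76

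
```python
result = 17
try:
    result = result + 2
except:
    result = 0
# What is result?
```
19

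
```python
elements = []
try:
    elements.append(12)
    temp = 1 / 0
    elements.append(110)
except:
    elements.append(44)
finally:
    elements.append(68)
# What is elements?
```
[12, 44, 68]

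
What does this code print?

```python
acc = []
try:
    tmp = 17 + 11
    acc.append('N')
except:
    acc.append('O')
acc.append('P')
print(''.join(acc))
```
NP

No exception, try block completes normally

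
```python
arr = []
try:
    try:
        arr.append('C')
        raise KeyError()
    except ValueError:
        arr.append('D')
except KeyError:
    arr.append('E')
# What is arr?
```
['C', 'E']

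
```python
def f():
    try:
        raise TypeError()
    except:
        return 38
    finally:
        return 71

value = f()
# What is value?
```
71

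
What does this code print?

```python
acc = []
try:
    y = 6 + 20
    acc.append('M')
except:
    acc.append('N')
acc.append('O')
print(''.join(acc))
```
MO

No exception, try block completes normally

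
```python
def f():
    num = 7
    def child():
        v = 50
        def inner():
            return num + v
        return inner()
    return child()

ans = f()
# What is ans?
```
57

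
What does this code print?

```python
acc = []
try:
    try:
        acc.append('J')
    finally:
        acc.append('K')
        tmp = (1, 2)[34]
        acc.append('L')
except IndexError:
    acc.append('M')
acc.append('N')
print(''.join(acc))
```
JKMN

Exception in inner finally caught by outer except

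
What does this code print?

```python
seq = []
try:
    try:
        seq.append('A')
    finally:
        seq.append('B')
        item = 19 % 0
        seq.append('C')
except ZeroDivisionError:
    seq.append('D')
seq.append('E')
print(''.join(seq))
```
ABDE

Exception in inner finally caught by outer except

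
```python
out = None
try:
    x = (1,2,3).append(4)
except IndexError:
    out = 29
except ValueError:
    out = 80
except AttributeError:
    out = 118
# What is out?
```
118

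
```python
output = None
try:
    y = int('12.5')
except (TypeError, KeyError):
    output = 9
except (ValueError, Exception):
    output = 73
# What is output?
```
73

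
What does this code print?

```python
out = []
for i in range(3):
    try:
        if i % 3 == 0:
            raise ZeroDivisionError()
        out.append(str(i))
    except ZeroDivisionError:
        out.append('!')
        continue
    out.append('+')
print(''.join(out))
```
!1+2+

continue in except skips rest of loop body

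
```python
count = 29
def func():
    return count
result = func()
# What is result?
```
29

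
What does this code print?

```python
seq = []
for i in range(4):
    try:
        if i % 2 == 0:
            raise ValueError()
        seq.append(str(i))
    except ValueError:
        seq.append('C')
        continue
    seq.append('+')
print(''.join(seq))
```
C1+C3+

continue in except skips rest of loop body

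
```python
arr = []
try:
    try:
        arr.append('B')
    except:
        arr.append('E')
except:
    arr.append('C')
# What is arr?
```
['B']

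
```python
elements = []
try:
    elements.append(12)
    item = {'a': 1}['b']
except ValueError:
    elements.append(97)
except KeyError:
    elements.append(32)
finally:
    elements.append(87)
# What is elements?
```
[12, 32, 87]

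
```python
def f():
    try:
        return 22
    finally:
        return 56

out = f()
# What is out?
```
56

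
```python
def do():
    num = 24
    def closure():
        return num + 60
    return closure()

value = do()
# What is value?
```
84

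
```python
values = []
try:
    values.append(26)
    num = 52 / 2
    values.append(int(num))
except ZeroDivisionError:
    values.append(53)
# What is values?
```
[26, 26]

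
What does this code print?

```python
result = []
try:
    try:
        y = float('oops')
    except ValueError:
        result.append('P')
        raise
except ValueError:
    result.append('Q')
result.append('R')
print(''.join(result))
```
PQR

raise without argument re-raises current exception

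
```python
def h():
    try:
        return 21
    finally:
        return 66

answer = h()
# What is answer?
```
66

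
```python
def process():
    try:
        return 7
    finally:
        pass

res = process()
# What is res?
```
7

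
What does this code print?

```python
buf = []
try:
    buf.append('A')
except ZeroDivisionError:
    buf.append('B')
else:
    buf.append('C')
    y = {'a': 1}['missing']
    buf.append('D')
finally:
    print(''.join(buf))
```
AC

Try succeeds, else appends 'C', KeyError in else is uncaught, finally prints before exception propagates ('D' never appended)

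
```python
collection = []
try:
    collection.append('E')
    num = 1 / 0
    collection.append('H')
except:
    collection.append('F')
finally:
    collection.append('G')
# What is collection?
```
['E', 'F', 'G']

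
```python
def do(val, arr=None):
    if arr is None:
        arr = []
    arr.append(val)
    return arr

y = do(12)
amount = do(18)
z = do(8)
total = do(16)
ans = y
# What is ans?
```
[12]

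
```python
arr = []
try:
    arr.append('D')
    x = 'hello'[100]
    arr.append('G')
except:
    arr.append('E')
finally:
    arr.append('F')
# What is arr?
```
['D', 'E', 'F']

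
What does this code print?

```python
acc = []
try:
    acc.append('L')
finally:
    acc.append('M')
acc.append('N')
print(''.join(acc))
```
LMN

try/finally without except, no exception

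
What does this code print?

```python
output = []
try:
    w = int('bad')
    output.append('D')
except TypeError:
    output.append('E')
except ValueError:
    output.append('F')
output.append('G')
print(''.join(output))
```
FG

ValueError is caught by its specific handler, not TypeError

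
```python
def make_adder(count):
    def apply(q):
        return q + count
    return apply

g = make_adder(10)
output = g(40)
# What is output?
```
50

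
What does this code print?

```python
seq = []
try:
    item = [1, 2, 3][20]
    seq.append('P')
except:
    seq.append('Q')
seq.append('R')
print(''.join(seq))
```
QR

Exception raised in try, caught by bare except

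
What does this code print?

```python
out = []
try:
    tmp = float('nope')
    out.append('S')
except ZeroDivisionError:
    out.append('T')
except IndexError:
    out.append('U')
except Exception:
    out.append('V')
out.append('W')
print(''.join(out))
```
VW

ValueError not specifically caught, falls to Exception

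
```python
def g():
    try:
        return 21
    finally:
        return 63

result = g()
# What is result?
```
63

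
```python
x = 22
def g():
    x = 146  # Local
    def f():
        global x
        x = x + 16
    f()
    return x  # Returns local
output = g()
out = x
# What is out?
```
38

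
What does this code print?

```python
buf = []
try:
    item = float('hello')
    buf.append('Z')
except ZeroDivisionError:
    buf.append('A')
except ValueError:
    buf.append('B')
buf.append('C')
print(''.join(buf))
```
BC

ValueError is caught by its specific handler, not ZeroDivisionError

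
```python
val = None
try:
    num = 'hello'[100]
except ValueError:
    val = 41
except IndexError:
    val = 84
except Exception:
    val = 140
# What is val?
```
84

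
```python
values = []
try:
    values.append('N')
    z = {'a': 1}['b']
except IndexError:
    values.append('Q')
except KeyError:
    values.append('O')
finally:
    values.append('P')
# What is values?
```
['N', 'O', 'P']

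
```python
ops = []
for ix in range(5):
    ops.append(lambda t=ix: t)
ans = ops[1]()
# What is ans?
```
1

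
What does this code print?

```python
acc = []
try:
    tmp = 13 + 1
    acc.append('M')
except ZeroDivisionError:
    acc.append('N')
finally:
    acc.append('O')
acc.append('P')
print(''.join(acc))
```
MOP

finally runs after normal execution too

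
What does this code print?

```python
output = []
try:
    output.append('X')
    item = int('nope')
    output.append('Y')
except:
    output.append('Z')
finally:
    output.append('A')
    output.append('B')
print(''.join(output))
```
XZAB

Code before exception runs, then except, then all of finally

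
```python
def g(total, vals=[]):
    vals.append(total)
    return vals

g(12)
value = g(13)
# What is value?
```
[12, 13]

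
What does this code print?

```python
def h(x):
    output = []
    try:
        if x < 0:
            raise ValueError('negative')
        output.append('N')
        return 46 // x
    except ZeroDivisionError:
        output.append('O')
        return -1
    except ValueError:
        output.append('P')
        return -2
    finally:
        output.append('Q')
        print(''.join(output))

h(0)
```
NOQ

x=0 causes ZeroDivisionError, caught, finally prints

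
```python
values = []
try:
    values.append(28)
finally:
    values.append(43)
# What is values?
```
[28, 43]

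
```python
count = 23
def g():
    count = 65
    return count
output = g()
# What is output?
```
65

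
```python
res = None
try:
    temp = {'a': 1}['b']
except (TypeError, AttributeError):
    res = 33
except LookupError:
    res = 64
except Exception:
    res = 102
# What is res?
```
64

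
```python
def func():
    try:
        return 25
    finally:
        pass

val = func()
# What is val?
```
25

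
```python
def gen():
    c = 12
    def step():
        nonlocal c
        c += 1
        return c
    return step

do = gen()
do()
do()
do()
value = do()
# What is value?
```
16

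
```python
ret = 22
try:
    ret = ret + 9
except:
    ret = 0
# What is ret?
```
31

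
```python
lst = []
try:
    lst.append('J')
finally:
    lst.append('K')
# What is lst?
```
['J', 'K']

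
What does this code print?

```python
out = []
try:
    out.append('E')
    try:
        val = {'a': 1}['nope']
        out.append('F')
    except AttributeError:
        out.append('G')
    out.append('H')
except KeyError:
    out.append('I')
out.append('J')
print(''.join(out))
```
EIJ

Inner handler doesn't match, propagates to outer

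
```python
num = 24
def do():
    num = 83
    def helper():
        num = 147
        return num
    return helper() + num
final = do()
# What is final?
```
230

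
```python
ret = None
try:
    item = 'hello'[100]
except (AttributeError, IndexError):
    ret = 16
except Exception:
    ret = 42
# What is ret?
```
16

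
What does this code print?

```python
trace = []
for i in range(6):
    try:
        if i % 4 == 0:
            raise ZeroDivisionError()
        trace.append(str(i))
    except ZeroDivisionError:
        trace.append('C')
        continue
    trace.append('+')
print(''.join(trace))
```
C1+2+3+C5+

continue in except skips rest of loop body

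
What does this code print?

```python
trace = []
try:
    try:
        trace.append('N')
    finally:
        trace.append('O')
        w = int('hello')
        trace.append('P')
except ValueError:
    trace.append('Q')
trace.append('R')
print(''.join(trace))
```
NOQR

Exception in inner finally caught by outer except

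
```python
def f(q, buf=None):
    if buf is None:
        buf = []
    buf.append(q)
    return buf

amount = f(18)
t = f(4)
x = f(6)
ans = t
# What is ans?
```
[4]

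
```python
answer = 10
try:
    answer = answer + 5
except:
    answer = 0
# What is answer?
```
15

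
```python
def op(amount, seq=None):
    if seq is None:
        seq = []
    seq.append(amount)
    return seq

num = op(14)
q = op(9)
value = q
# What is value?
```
[9]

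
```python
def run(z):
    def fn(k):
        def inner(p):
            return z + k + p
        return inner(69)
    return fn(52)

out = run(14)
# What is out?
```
135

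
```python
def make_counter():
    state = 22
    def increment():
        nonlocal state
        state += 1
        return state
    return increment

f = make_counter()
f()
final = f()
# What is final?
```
24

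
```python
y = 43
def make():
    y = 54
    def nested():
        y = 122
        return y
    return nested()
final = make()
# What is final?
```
122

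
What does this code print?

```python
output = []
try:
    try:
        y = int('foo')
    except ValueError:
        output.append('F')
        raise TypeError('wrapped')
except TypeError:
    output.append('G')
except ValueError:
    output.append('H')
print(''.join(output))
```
FG

New TypeError raised, caught by outer TypeError handler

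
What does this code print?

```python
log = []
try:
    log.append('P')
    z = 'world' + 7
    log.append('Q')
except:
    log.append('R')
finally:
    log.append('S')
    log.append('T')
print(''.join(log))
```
PRST

Code before exception runs, then except, then all of finally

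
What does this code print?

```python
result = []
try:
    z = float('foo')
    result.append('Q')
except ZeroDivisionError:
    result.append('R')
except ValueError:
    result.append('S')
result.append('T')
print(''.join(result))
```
ST

ValueError is caught by its specific handler, not ZeroDivisionError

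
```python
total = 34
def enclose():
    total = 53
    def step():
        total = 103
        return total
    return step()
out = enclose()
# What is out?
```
103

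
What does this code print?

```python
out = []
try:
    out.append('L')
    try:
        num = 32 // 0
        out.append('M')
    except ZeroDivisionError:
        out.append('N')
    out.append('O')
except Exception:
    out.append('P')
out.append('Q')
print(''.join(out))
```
LNOQ

Inner exception caught by inner handler, outer continues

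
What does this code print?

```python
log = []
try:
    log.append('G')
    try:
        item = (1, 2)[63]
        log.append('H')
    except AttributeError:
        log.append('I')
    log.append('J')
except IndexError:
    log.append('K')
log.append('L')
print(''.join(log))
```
GKL

Inner handler doesn't match, propagates to outer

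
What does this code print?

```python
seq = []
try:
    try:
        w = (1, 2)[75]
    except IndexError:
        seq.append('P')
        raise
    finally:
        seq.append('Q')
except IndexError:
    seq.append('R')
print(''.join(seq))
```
PQR

finally runs before re-raised exception propagates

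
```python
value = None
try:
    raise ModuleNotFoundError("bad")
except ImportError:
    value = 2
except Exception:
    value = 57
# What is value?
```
2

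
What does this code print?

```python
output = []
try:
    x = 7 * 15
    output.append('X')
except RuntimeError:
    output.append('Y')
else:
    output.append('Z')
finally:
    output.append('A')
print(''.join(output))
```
XZA

else runs before finally when no exception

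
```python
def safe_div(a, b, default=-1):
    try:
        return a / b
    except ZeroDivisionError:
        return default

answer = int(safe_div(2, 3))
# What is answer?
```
0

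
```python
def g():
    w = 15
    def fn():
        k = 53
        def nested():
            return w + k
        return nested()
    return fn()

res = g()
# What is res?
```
68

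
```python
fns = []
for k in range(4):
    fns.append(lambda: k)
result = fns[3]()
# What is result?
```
3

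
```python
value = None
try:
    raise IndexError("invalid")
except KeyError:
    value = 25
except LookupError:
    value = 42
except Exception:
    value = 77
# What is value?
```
42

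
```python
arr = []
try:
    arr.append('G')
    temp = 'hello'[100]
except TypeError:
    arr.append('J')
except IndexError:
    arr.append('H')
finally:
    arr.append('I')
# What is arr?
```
['G', 'H', 'I']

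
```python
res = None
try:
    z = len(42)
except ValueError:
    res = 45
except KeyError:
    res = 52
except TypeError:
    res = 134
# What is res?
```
134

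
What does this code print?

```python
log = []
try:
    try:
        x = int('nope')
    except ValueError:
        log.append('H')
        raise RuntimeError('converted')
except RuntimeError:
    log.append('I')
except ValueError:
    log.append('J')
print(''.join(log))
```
HI

New RuntimeError raised, caught by outer RuntimeError handler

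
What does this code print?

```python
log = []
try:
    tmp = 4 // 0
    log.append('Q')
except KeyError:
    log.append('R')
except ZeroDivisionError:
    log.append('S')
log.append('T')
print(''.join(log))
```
ST

ZeroDivisionError is caught by its specific handler, not KeyError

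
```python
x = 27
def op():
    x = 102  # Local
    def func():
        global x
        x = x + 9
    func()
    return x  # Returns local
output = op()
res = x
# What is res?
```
36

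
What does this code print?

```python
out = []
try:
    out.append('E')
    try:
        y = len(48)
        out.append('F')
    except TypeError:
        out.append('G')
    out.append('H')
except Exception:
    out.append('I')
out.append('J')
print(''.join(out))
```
EGHJ

Inner exception caught by inner handler, outer continues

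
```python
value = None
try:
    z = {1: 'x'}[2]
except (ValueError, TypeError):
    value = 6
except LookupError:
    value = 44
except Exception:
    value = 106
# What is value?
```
44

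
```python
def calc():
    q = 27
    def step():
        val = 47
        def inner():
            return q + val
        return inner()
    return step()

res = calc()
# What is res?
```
74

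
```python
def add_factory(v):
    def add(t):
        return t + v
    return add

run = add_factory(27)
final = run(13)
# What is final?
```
40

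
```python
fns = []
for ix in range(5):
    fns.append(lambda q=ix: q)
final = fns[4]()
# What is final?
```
4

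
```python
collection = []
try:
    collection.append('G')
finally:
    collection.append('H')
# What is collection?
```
['G', 'H']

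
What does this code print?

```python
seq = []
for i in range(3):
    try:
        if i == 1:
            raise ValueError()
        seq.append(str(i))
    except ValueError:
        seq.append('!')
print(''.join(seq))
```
0!2

Exception on i=1 caught, loop continues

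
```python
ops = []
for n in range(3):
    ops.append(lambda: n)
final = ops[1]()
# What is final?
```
2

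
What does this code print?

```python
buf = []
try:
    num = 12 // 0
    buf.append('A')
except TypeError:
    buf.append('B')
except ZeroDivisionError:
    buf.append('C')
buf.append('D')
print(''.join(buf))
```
CD

ZeroDivisionError is caught by its specific handler, not TypeError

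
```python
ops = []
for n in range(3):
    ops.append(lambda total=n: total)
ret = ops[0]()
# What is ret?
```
0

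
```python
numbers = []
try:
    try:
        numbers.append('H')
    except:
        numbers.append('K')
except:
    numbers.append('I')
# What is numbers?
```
['H']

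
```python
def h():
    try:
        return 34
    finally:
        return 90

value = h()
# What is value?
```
90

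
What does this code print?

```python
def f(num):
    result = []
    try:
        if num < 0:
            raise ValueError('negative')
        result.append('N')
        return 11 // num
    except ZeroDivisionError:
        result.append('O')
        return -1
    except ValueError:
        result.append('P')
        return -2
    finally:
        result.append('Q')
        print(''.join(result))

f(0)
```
NOQ

num=0 causes ZeroDivisionError, caught, finally prints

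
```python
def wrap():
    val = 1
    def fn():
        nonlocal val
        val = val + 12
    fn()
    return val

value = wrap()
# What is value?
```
13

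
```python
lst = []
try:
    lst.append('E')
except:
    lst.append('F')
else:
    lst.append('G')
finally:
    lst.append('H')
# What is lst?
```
['E', 'G', 'H']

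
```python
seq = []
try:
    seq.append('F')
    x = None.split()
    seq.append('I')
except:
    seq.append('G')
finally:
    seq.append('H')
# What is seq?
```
['F', 'G', 'H']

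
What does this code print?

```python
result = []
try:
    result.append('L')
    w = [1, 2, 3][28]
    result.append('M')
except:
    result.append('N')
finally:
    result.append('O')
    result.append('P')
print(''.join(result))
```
LNOP

Code before exception runs, then except, then all of finally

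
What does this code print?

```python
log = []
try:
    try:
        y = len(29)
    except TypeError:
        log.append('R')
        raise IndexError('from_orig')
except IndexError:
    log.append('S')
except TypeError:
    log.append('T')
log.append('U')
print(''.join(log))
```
RSU

IndexError raised and caught, original TypeError not re-raised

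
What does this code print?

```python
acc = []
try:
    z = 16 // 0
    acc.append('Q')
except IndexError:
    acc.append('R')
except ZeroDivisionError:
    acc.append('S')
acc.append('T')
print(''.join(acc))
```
ST

ZeroDivisionError is caught by its specific handler, not IndexError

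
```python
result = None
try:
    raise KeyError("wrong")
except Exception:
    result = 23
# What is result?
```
23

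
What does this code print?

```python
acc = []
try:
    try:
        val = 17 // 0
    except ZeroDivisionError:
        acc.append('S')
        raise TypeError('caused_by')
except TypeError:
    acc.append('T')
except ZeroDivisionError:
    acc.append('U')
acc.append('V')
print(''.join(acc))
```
STV

TypeError raised and caught, original ZeroDivisionError not re-raised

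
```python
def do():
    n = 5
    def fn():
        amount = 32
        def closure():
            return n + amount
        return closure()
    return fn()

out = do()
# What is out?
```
37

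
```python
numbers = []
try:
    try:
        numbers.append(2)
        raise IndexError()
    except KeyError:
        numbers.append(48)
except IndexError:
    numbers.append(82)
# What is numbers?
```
[2, 82]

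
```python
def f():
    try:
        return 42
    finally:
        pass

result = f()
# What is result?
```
42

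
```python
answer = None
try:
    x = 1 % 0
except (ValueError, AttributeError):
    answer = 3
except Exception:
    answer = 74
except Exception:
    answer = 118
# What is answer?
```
74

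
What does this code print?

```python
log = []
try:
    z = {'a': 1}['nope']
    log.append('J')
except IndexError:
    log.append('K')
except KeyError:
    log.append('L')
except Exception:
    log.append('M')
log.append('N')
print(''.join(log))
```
LN

KeyError matches before generic Exception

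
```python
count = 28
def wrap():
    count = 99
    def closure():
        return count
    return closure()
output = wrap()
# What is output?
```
99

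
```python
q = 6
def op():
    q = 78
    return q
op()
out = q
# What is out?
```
6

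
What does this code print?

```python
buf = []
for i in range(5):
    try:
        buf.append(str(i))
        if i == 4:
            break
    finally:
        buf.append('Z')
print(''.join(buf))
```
0Z1Z2Z3Z4Z

finally runs even when breaking out of loop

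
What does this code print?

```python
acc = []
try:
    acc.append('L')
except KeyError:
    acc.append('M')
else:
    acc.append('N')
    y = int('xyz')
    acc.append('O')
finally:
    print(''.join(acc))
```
LN

Try succeeds, else appends 'N', ValueError in else is uncaught, finally prints before exception propagates ('O' never appended)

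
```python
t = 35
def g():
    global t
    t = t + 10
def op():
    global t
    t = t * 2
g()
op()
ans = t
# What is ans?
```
90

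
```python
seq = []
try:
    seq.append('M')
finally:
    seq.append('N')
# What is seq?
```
['M', 'N']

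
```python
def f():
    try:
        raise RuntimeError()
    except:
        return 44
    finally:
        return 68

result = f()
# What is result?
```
68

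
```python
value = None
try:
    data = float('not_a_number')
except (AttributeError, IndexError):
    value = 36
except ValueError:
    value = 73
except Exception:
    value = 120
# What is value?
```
73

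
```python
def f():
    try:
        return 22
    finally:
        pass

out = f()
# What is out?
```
22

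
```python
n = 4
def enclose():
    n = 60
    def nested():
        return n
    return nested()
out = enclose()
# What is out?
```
60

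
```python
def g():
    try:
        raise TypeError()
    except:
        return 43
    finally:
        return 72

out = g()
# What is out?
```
72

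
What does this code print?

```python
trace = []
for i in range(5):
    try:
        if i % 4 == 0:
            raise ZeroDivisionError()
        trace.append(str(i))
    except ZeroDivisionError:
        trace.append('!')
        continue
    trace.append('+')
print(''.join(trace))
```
!1+2+3+!

continue in except skips rest of loop body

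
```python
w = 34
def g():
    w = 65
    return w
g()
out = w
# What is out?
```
34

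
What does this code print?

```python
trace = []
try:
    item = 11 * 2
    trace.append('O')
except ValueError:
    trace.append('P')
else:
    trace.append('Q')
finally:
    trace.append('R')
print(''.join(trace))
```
OQR

else runs before finally when no exception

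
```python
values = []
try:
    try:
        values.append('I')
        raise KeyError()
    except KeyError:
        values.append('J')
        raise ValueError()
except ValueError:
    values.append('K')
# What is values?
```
['I', 'J', 'K']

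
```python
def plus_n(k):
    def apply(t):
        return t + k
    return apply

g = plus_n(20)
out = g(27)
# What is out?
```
47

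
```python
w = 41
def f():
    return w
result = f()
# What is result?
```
41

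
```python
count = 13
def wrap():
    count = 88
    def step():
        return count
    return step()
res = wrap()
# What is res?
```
88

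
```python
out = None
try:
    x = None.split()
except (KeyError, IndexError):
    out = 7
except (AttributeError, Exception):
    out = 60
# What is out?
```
60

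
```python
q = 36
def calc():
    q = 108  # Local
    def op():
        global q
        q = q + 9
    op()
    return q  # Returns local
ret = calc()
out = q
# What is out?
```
45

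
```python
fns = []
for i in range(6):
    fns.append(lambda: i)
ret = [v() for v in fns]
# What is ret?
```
[5, 5, 5, 5, 5, 5]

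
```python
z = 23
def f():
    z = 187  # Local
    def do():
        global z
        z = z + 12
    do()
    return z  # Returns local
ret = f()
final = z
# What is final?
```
35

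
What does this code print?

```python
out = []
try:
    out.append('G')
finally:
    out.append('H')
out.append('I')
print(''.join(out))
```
GHI

try/finally without except, no exception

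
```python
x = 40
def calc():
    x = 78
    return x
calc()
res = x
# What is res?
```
40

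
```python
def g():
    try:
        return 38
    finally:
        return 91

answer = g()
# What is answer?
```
91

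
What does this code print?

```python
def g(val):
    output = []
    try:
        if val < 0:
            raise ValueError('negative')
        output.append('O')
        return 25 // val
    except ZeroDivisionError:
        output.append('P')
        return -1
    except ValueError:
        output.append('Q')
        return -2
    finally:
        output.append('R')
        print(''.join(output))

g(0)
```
OPR

val=0 causes ZeroDivisionError, caught, finally prints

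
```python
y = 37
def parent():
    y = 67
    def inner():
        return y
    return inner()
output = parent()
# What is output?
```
67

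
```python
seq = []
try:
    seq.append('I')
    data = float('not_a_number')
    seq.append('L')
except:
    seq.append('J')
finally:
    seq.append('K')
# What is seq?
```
['I', 'J', 'K']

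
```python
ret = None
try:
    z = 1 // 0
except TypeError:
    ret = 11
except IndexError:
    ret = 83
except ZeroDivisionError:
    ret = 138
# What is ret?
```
138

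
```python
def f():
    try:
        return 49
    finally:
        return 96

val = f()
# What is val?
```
96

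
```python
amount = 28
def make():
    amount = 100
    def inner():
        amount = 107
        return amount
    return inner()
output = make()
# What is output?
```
107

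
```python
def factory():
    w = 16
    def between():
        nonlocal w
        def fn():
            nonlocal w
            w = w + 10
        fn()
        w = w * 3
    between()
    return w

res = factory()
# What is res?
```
78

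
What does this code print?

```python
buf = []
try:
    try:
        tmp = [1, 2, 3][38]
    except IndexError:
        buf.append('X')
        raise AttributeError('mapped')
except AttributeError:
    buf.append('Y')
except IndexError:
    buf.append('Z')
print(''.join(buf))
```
XY

New AttributeError raised, caught by outer AttributeError handler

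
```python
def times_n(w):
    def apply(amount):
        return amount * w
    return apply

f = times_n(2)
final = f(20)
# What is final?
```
40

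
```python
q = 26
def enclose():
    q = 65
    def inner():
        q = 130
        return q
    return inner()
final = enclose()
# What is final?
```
130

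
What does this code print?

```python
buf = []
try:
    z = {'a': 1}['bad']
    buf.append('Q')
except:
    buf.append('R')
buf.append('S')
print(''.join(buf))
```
RS

Exception raised in try, caught by bare except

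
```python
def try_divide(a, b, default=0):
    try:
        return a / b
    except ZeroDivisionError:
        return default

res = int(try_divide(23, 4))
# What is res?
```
5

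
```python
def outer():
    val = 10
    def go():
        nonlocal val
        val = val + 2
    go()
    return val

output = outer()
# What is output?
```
12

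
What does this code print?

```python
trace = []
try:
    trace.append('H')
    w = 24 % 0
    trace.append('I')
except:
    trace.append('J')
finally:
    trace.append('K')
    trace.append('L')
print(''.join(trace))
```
HJKL

Code before exception runs, then except, then all of finally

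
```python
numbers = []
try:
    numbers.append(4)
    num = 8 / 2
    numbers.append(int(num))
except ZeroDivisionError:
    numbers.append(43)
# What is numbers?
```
[4, 4]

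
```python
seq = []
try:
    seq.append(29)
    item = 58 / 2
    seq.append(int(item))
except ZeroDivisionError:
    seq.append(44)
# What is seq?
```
[29, 29]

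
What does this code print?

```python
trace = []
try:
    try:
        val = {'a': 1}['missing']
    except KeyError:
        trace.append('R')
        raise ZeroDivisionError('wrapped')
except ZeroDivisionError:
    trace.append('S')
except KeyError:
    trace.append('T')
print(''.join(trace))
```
RS

New ZeroDivisionError raised, caught by outer ZeroDivisionError handler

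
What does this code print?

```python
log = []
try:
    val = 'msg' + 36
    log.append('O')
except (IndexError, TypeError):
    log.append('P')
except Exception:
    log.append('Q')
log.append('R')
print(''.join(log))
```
PR

TypeError matches tuple containing it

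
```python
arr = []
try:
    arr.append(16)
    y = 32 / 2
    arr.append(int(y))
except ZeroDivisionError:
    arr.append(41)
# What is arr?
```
[16, 16]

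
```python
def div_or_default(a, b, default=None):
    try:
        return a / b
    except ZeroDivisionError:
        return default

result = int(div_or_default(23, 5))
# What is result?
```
4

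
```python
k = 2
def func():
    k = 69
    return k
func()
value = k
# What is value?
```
2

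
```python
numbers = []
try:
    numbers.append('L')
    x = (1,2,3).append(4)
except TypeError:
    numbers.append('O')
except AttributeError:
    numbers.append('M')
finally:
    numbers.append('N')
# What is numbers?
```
['L', 'M', 'N']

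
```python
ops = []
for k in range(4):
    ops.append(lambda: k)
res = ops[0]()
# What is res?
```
3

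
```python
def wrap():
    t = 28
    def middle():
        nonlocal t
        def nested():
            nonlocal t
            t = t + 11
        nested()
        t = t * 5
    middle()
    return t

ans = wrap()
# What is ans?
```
195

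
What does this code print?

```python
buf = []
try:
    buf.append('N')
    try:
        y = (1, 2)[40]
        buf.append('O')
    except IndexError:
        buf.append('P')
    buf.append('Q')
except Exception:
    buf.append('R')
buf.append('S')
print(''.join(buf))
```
NPQS

Inner exception caught by inner handler, outer continues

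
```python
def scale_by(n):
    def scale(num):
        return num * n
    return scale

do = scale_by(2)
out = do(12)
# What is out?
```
24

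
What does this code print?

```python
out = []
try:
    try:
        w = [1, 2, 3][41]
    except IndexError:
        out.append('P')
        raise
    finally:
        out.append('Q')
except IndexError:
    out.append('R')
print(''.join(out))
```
PQR

finally runs before re-raised exception propagates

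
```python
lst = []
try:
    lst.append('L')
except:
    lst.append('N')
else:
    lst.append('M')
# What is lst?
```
['L', 'M']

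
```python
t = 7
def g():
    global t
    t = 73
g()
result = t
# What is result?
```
73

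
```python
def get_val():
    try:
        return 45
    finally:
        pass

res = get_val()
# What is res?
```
45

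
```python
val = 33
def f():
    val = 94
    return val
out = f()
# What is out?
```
94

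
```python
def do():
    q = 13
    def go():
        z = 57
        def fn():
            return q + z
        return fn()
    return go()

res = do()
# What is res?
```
70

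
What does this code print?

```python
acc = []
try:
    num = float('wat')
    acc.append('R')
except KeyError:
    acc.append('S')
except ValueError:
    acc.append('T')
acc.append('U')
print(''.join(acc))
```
TU

ValueError is caught by its specific handler, not KeyError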